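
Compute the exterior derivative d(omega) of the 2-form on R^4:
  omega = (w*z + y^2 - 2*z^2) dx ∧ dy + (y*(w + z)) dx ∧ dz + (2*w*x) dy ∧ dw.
d(omega) = (-5*z) dx ∧ dy ∧ dz + (2*w + z) dx ∧ dy ∧ dw + (y) dx ∧ dz ∧ dw

For a 2-form omega = sum_{i<j} g_{ij} dx_i ∧ dx_j, the exterior derivative is
  d(omega) = sum_{i<j} d(g_{ij}) ∧ dx_i ∧ dx_j = sum_{i<j, k} (∂g_{ij}/∂x_k) dx_k ∧ dx_i ∧ dx_j.
Expand each term, using dx_k ∧ dx_i ∧ dx_j = sgn(permutation) dx_{(a)} ∧ dx_{(b)} ∧ dx_{(c)} with (a < b < c) sorted:
  d(w*z + y^2 - 2*z^2) includes (∂/∂z)(w*z + y^2 - 2*z^2) dz = (w - 4*z) dz, which multiplied by dx ∧ dy gives (w - 4*z) dx ∧ dy ∧ dz
  d(w*z + y^2 - 2*z^2) includes (∂/∂w)(w*z + y^2 - 2*z^2) dw = (z) dw, which multiplied by dx ∧ dy gives (z) dx ∧ dy ∧ dw
  d(y*(w + z)) includes (∂/∂y)(y*(w + z)) dy = (w + z) dy, which multiplied by dx ∧ dz gives (-w - z) dx ∧ dy ∧ dz
  d(y*(w + z)) includes (∂/∂w)(y*(w + z)) dw = (y) dw, which multiplied by dx ∧ dz gives (y) dx ∧ dz ∧ dw
  d(2*w*x) includes (∂/∂x)(2*w*x) dx = (2*w) dx, which multiplied by dy ∧ dw gives (2*w) dx ∧ dy ∧ dw
Collecting like 3-forms: d(omega) = (-5*z) dx ∧ dy ∧ dz + (2*w + z) dx ∧ dy ∧ dw + (y) dx ∧ dz ∧ dw.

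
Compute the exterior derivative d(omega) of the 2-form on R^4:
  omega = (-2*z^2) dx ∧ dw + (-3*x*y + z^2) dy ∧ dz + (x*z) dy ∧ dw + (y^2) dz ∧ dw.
d(omega) = (4*z) dx ∧ dz ∧ dw + (-3*y) dx ∧ dy ∧ dz + (z) dx ∧ dy ∧ dw + (-x + 2*y) dy ∧ dz ∧ dw

For a 2-form omega = sum_{i<j} g_{ij} dx_i ∧ dx_j, the exterior derivative is
  d(omega) = sum_{i<j} d(g_{ij}) ∧ dx_i ∧ dx_j = sum_{i<j, k} (∂g_{ij}/∂x_k) dx_k ∧ dx_i ∧ dx_j.
Expand each term, using dx_k ∧ dx_i ∧ dx_j = sgn(permutation) dx_{(a)} ∧ dx_{(b)} ∧ dx_{(c)} with (a < b < c) sorted:
  d(-2*z^2) includes (∂/∂z)(-2*z^2) dz = (-4*z) dz, which multiplied by dx ∧ dw gives (4*z) dx ∧ dz ∧ dw
  d(-3*x*y + z^2) includes (∂/∂x)(-3*x*y + z^2) dx = (-3*y) dx, which multiplied by dy ∧ dz gives (-3*y) dx ∧ dy ∧ dz
  d(x*z) includes (∂/∂x)(x*z) dx = (z) dx, which multiplied by dy ∧ dw gives (z) dx ∧ dy ∧ dw
  d(x*z) includes (∂/∂z)(x*z) dz = (x) dz, which multiplied by dy ∧ dw gives (-x) dy ∧ dz ∧ dw
  d(y^2) includes (∂/∂y)(y^2) dy = (2*y) dy, which multiplied by dz ∧ dw gives (2*y) dy ∧ dz ∧ dw
Collecting like 3-forms: d(omega) = (4*z) dx ∧ dz ∧ dw + (-3*y) dx ∧ dy ∧ dz + (z) dx ∧ dy ∧ dw + (-x + 2*y) dy ∧ dz ∧ dw.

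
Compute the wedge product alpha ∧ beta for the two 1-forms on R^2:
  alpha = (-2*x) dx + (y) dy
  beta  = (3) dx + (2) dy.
alpha ∧ beta = (-4*x - 3*y) dx ∧ dy

Distribute the wedge, using dx_i ∧ dx_j = -dx_j ∧ dx_i and dx_i ∧ dx_i = 0. For each pair (i, j) with i < j, the coefficient of dx_i ∧ dx_j in alpha ∧ beta is (alpha_i * beta_j - alpha_j * beta_i). Collecting: alpha ∧ beta = (-4*x - 3*y) dx ∧ dy.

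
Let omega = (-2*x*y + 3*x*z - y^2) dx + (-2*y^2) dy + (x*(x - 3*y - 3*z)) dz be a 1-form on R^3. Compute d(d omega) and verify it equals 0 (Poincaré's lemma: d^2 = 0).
d(d omega) = 0

Step 1: d omega = sum_{i<j} (∂f_j/∂x_i - ∂f_i/∂x_j) dx_i ∧ dx_j:
  coeff of dx ∧ dy: 2*x + 2*y
  coeff of dx ∧ dz: -x - 3*y - 3*z
  coeff of dy ∧ dz: -3*x
Step 2: Apply d again to each 2-form coefficient. The only possible 3-form in R^3 is dx ∧ dy ∧ dz, with coefficient
  ∂(coeff of dy∧dz)/∂x - ∂(coeff of dx∧dz)/∂y + ∂(coeff of dx∧dy)/∂z
  = ∂/∂x (-3*x) - ∂/∂y (-x - 3*y - 3*z) + ∂/∂z (2*x + 2*y).
Each of these terms simplifies to sums of mixed partials that cancel in pairs. The result is 0 (by equality of mixed partials for smooth functions — Schwarz / Clairaut).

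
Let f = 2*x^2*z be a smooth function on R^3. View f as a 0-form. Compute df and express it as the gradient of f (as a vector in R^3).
df = (4*x*z) dx + (0) dy + (2*x^2) dz; grad f = (4*x*z, 0, 2*x^2)

For a 0-form f, d f = (∂f/∂x) dx + (∂f/∂y) dy + (∂f/∂z) dz. The components of the vector representation are exactly the entries of grad f in Cartesian coordinates:
  ∂f/∂x = 4*x*z
  ∂f/∂y = 0
  ∂f/∂z = 2*x^2.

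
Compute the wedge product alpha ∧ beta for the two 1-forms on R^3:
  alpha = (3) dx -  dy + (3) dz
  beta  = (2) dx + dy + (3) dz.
alpha ∧ beta = (5) dx ∧ dy + (3) dx ∧ dz + (-6) dy ∧ dz

Distribute the wedge, using dx_i ∧ dx_j = -dx_j ∧ dx_i and dx_i ∧ dx_i = 0. For each pair (i, j) with i < j, the coefficient of dx_i ∧ dx_j in alpha ∧ beta is (alpha_i * beta_j - alpha_j * beta_i). Collecting: alpha ∧ beta = (5) dx ∧ dy + (3) dx ∧ dz + (-6) dy ∧ dz.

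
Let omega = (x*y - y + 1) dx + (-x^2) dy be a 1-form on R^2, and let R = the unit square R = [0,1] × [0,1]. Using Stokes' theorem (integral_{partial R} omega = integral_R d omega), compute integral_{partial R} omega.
integral_(partial R) omega = -1/2

Stokes: integral_partial_R omega = integral_R d omega with d omega = (∂Q/∂x - ∂P/∂y) dx ∧ dy.
  ∂Q/∂x = -2*x
  ∂P/∂y = x - 1
  integrand = ∂Q/∂x - ∂P/∂y = 1 - 3*x.
Integrating over R: integral_0^1 integral_0^1 (1 - 3*x) dx dy = -1/2.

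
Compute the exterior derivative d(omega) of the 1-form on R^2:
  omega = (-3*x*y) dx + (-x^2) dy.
d(omega) = (x) dx ∧ dy

For a 1-form omega = sum_i f_i dx_i, the exterior derivative is
  d(omega) = sum_{i < j} (∂f_j/∂x_i - ∂f_i/∂x_j) dx_i ∧ dx_j.
  coefficient of dx ∧ dy: ∂f_2/∂x - ∂f_1/∂y = ∂(-x^2)/∂x - ∂(-3*x*y)/∂y = x
Assembling: d(omega) = (x) dx ∧ dy.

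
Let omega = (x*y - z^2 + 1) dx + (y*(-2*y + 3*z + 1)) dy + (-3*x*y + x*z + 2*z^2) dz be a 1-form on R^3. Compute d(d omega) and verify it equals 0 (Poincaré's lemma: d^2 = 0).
d(d omega) = 0

Step 1: d omega = sum_{i<j} (∂f_j/∂x_i - ∂f_i/∂x_j) dx_i ∧ dx_j:
  coeff of dx ∧ dy: -x
  coeff of dx ∧ dz: -3*y + 3*z
  coeff of dy ∧ dz: -3*x - 3*y
Step 2: Apply d again to each 2-form coefficient. The only possible 3-form in R^3 is dx ∧ dy ∧ dz, with coefficient
  ∂(coeff of dy∧dz)/∂x - ∂(coeff of dx∧dz)/∂y + ∂(coeff of dx∧dy)/∂z
  = ∂/∂x (-3*x - 3*y) - ∂/∂y (-3*y + 3*z) + ∂/∂z (-x).
Each of these terms simplifies to sums of mixed partials that cancel in pairs. The result is 0 (by equality of mixed partials for smooth functions — Schwarz / Clairaut).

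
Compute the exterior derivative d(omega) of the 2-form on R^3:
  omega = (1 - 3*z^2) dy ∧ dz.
d(omega) = 0

For a 2-form omega = sum_{i<j} g_{ij} dx_i ∧ dx_j, the exterior derivative is
  d(omega) = sum_{i<j} d(g_{ij}) ∧ dx_i ∧ dx_j = sum_{i<j, k} (∂g_{ij}/∂x_k) dx_k ∧ dx_i ∧ dx_j.
Expand each term, using dx_k ∧ dx_i ∧ dx_j = sgn(permutation) dx_{(a)} ∧ dx_{(b)} ∧ dx_{(c)} with (a < b < c) sorted:

Collecting like 3-forms: d(omega) = 0.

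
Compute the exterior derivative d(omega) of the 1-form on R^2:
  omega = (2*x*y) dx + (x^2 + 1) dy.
d(omega) = 0

For a 1-form omega = sum_i f_i dx_i, the exterior derivative is
  d(omega) = sum_{i < j} (∂f_j/∂x_i - ∂f_i/∂x_j) dx_i ∧ dx_j.

Assembling: d(omega) = 0.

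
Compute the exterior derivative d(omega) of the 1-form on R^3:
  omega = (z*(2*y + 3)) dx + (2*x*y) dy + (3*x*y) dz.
d(omega) = (2*y - 2*z) dx ∧ dy + (y - 3) dx ∧ dz + (3*x) dy ∧ dz

For a 1-form omega = sum_i f_i dx_i, the exterior derivative is
  d(omega) = sum_{i < j} (∂f_j/∂x_i - ∂f_i/∂x_j) dx_i ∧ dx_j.
  coefficient of dx ∧ dy: ∂f_2/∂x - ∂f_1/∂y = ∂(2*x*y)/∂x - ∂(z*(2*y + 3))/∂y = 2*y - 2*z
  coefficient of dx ∧ dz: ∂f_3/∂x - ∂f_1/∂z = ∂(3*x*y)/∂x - ∂(z*(2*y + 3))/∂z = y - 3
  coefficient of dy ∧ dz: ∂f_3/∂y - ∂f_2/∂z = ∂(3*x*y)/∂y - ∂(2*x*y)/∂z = 3*x
Assembling: d(omega) = (2*y - 2*z) dx ∧ dy + (y - 3) dx ∧ dz + (3*x) dy ∧ dz.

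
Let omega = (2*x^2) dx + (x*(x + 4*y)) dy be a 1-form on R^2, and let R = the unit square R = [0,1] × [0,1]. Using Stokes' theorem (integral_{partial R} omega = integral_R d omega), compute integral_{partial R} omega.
integral_(partial R) omega = 3

Stokes: integral_partial_R omega = integral_R d omega with d omega = (∂Q/∂x - ∂P/∂y) dx ∧ dy.
  ∂Q/∂x = 2*x + 4*y
  ∂P/∂y = 0
  integrand = ∂Q/∂x - ∂P/∂y = 2*x + 4*y.
Integrating over R: integral_0^1 integral_0^1 (2*x + 4*y) dx dy = 3.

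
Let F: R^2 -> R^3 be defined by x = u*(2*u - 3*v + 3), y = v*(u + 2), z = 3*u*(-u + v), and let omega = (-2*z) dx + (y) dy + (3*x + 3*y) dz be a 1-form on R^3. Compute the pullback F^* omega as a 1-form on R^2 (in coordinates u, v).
F^* omega = (-12*u^3 + 12*u^2*v - 36*u^2 + u*v^2 - 27*u*v + 20*v^2) du + (u^2*v + 27*u^2 + 22*u*v + 4*v) dv

Using F^*(f dg) = (f ∘ F) d(g ∘ F), substitute each coordinate x_i by F_i(u, v) in f_i, and replace dx_i by d F_i = (∂F_i/∂u) du + (∂F_i/∂v) dv.
  For the x component: f_1(F) = 6*u*(u - v); d F_1 = (4*u - 3*v + 3) du + (-3*u) dv
  For the y component: f_2(F) = v*(u + 2); d F_2 = (v) du + (u + 2) dv
  For the z component: f_3(F) = 6*u^2 - 6*u*v + 9*u + 6*v; d F_3 = (-6*u + 3*v) du + (3*u) dv
Combining and collecting du, dv coefficients:
  coeff of du: -12*u^3 + 12*u^2*v - 36*u^2 + u*v^2 - 27*u*v + 20*v^2
  coeff of dv: u^2*v + 27*u^2 + 22*u*v + 4*v
F^* omega = (-12*u^3 + 12*u^2*v - 36*u^2 + u*v^2 - 27*u*v + 20*v^2) du + (u^2*v + 27*u^2 + 22*u*v + 4*v) dv.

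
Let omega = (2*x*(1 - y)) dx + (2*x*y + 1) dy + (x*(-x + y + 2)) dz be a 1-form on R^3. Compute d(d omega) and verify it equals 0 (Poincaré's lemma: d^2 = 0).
d(d omega) = 0

Step 1: d omega = sum_{i<j} (∂f_j/∂x_i - ∂f_i/∂x_j) dx_i ∧ dx_j:
  coeff of dx ∧ dy: 2*x + 2*y
  coeff of dx ∧ dz: -2*x + y + 2
  coeff of dy ∧ dz: x
Step 2: Apply d again to each 2-form coefficient. The only possible 3-form in R^3 is dx ∧ dy ∧ dz, with coefficient
  ∂(coeff of dy∧dz)/∂x - ∂(coeff of dx∧dz)/∂y + ∂(coeff of dx∧dy)/∂z
  = ∂/∂x (x) - ∂/∂y (-2*x + y + 2) + ∂/∂z (2*x + 2*y).
Each of these terms simplifies to sums of mixed partials that cancel in pairs. The result is 0 (by equality of mixed partials for smooth functions — Schwarz / Clairaut).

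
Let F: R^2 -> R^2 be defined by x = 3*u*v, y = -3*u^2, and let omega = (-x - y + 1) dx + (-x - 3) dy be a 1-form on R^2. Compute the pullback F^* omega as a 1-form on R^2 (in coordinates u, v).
F^* omega = (27*u^2*v - 9*u*v^2 + 18*u + 3*v) du + (3*u*(3*u^2 - 3*u*v + 1)) dv

Using F^*(f dg) = (f ∘ F) d(g ∘ F), substitute each coordinate x_i by F_i(u, v) in f_i, and replace dx_i by d F_i = (∂F_i/∂u) du + (∂F_i/∂v) dv.
  For the x component: f_1(F) = 3*u^2 - 3*u*v + 1; d F_1 = (3*v) du + (3*u) dv
  For the y component: f_2(F) = -3*u*v - 3; d F_2 = (-6*u) du + (0) dv
Combining and collecting du, dv coefficients:
  coeff of du: 27*u^2*v - 9*u*v^2 + 18*u + 3*v
  coeff of dv: 3*u*(3*u^2 - 3*u*v + 1)
F^* omega = (27*u^2*v - 9*u*v^2 + 18*u + 3*v) du + (3*u*(3*u^2 - 3*u*v + 1)) dv.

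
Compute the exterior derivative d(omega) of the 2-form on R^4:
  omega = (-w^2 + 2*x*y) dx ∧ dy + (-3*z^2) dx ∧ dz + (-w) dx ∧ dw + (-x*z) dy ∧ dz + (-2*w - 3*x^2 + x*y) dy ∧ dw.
d(omega) = (-2*w - 6*x + y) dx ∧ dy ∧ dw + (-z) dx ∧ dy ∧ dz

For a 2-form omega = sum_{i<j} g_{ij} dx_i ∧ dx_j, the exterior derivative is
  d(omega) = sum_{i<j} d(g_{ij}) ∧ dx_i ∧ dx_j = sum_{i<j, k} (∂g_{ij}/∂x_k) dx_k ∧ dx_i ∧ dx_j.
Expand each term, using dx_k ∧ dx_i ∧ dx_j = sgn(permutation) dx_{(a)} ∧ dx_{(b)} ∧ dx_{(c)} with (a < b < c) sorted:
  d(-w^2 + 2*x*y) includes (∂/∂w)(-w^2 + 2*x*y) dw = (-2*w) dw, which multiplied by dx ∧ dy gives (-2*w) dx ∧ dy ∧ dw
  d(-x*z) includes (∂/∂x)(-x*z) dx = (-z) dx, which multiplied by dy ∧ dz gives (-z) dx ∧ dy ∧ dz
  d(-2*w - 3*x^2 + x*y) includes (∂/∂x)(-2*w - 3*x^2 + x*y) dx = (-6*x + y) dx, which multiplied by dy ∧ dw gives (-6*x + y) dx ∧ dy ∧ dw
Collecting like 3-forms: d(omega) = (-2*w - 6*x + y) dx ∧ dy ∧ dw + (-z) dx ∧ dy ∧ dz.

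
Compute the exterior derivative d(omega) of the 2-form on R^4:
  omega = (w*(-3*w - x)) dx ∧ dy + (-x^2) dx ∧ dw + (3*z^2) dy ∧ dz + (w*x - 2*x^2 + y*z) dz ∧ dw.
d(omega) = (-6*w - x) dx ∧ dy ∧ dw + (w - 4*x) dx ∧ dz ∧ dw + (z) dy ∧ dz ∧ dw

For a 2-form omega = sum_{i<j} g_{ij} dx_i ∧ dx_j, the exterior derivative is
  d(omega) = sum_{i<j} d(g_{ij}) ∧ dx_i ∧ dx_j = sum_{i<j, k} (∂g_{ij}/∂x_k) dx_k ∧ dx_i ∧ dx_j.
Expand each term, using dx_k ∧ dx_i ∧ dx_j = sgn(permutation) dx_{(a)} ∧ dx_{(b)} ∧ dx_{(c)} with (a < b < c) sorted:
  d(w*(-3*w - x)) includes (∂/∂w)(w*(-3*w - x)) dw = (-6*w - x) dw, which multiplied by dx ∧ dy gives (-6*w - x) dx ∧ dy ∧ dw
  d(w*x - 2*x^2 + y*z) includes (∂/∂x)(w*x - 2*x^2 + y*z) dx = (w - 4*x) dx, which multiplied by dz ∧ dw gives (w - 4*x) dx ∧ dz ∧ dw
  d(w*x - 2*x^2 + y*z) includes (∂/∂y)(w*x - 2*x^2 + y*z) dy = (z) dy, which multiplied by dz ∧ dw gives (z) dy ∧ dz ∧ dw
Collecting like 3-forms: d(omega) = (-6*w - x) dx ∧ dy ∧ dw + (w - 4*x) dx ∧ dz ∧ dw + (z) dy ∧ dz ∧ dw.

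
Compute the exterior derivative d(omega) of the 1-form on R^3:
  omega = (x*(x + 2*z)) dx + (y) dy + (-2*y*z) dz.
d(omega) = (-2*x) dx ∧ dz + (-2*z) dy ∧ dz

For a 1-form omega = sum_i f_i dx_i, the exterior derivative is
  d(omega) = sum_{i < j} (∂f_j/∂x_i - ∂f_i/∂x_j) dx_i ∧ dx_j.
  coefficient of dx ∧ dz: ∂f_3/∂x - ∂f_1/∂z = ∂(-2*y*z)/∂x - ∂(x*(x + 2*z))/∂z = -2*x
  coefficient of dy ∧ dz: ∂f_3/∂y - ∂f_2/∂z = ∂(-2*y*z)/∂y - ∂(y)/∂z = -2*z
Assembling: d(omega) = (-2*x) dx ∧ dz + (-2*z) dy ∧ dz.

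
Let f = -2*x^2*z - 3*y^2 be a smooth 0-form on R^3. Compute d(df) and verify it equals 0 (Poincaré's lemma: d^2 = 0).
d(df) = 0

Step 1: df = sum_i (∂f/∂x_i) dx_i = (-4*x*z) dx + (-6*y) dy + (-2*x^2) dz.
Step 2: Apply d again. Using the 1-form formula, the coefficient of dx ∧ dy in d(df) is ∂^2 f/∂x ∂y - ∂^2 f/∂y ∂x = (0) - (0) = 0 (equality of mixed partials for smooth f).
Similarly for dx ∧ dz and dy ∧ dz — all coefficients vanish. So d(df) = 0.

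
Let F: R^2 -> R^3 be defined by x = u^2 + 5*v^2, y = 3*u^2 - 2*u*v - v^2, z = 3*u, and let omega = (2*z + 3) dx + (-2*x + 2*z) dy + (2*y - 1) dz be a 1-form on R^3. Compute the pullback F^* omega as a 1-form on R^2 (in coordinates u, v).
F^* omega = (-12*u^3 + 4*u^2*v + 66*u^2 - 60*u*v^2 - 24*u*v + 6*u + 20*v^3 - 6*v^2 - 3) du + (4*u^3 + 4*u^2*v - 12*u^2 + 20*u*v^2 + 48*u*v + 20*v^3 + 30*v) dv

Using F^*(f dg) = (f ∘ F) d(g ∘ F), substitute each coordinate x_i by F_i(u, v) in f_i, and replace dx_i by d F_i = (∂F_i/∂u) du + (∂F_i/∂v) dv.
  For the x component: f_1(F) = 6*u + 3; d F_1 = (2*u) du + (10*v) dv
  For the y component: f_2(F) = -2*u^2 + 6*u - 10*v^2; d F_2 = (6*u - 2*v) du + (-2*u - 2*v) dv
  For the z component: f_3(F) = 6*u^2 - 4*u*v - 2*v^2 - 1; d F_3 = (3) du + (0) dv
Combining and collecting du, dv coefficients:
  coeff of du: -12*u^3 + 4*u^2*v + 66*u^2 - 60*u*v^2 - 24*u*v + 6*u + 20*v^3 - 6*v^2 - 3
  coeff of dv: 4*u^3 + 4*u^2*v - 12*u^2 + 20*u*v^2 + 48*u*v + 20*v^3 + 30*v
F^* omega = (-12*u^3 + 4*u^2*v + 66*u^2 - 60*u*v^2 - 24*u*v + 6*u + 20*v^3 - 6*v^2 - 3) du + (4*u^3 + 4*u^2*v - 12*u^2 + 20*u*v^2 + 48*u*v + 20*v^3 + 30*v) dv.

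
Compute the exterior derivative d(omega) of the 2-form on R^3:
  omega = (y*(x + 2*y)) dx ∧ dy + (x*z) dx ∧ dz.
d(omega) = 0

For a 2-form omega = sum_{i<j} g_{ij} dx_i ∧ dx_j, the exterior derivative is
  d(omega) = sum_{i<j} d(g_{ij}) ∧ dx_i ∧ dx_j = sum_{i<j, k} (∂g_{ij}/∂x_k) dx_k ∧ dx_i ∧ dx_j.
Expand each term, using dx_k ∧ dx_i ∧ dx_j = sgn(permutation) dx_{(a)} ∧ dx_{(b)} ∧ dx_{(c)} with (a < b < c) sorted:

Collecting like 3-forms: d(omega) = 0.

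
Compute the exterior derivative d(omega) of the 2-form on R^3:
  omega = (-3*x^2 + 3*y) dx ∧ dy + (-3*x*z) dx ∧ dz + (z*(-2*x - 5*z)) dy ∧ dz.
d(omega) = (-2*z) dx ∧ dy ∧ dz

For a 2-form omega = sum_{i<j} g_{ij} dx_i ∧ dx_j, the exterior derivative is
  d(omega) = sum_{i<j} d(g_{ij}) ∧ dx_i ∧ dx_j = sum_{i<j, k} (∂g_{ij}/∂x_k) dx_k ∧ dx_i ∧ dx_j.
Expand each term, using dx_k ∧ dx_i ∧ dx_j = sgn(permutation) dx_{(a)} ∧ dx_{(b)} ∧ dx_{(c)} with (a < b < c) sorted:
  d(z*(-2*x - 5*z)) includes (∂/∂x)(z*(-2*x - 5*z)) dx = (-2*z) dx, which multiplied by dy ∧ dz gives (-2*z) dx ∧ dy ∧ dz
Collecting like 3-forms: d(omega) = (-2*z) dx ∧ dy ∧ dz.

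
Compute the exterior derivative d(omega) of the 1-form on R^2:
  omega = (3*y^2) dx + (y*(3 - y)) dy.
d(omega) = (-6*y) dx ∧ dy

For a 1-form omega = sum_i f_i dx_i, the exterior derivative is
  d(omega) = sum_{i < j} (∂f_j/∂x_i - ∂f_i/∂x_j) dx_i ∧ dx_j.
  coefficient of dx ∧ dy: ∂f_2/∂x - ∂f_1/∂y = ∂(y*(3 - y))/∂x - ∂(3*y^2)/∂y = -6*y
Assembling: d(omega) = (-6*y) dx ∧ dy.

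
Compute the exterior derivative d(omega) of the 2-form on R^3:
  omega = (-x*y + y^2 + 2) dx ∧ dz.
d(omega) = (x - 2*y) dx ∧ dy ∧ dz

For a 2-form omega = sum_{i<j} g_{ij} dx_i ∧ dx_j, the exterior derivative is
  d(omega) = sum_{i<j} d(g_{ij}) ∧ dx_i ∧ dx_j = sum_{i<j, k} (∂g_{ij}/∂x_k) dx_k ∧ dx_i ∧ dx_j.
Expand each term, using dx_k ∧ dx_i ∧ dx_j = sgn(permutation) dx_{(a)} ∧ dx_{(b)} ∧ dx_{(c)} with (a < b < c) sorted:
  d(-x*y + y^2 + 2) includes (∂/∂y)(-x*y + y^2 + 2) dy = (-x + 2*y) dy, which multiplied by dx ∧ dz gives (x - 2*y) dx ∧ dy ∧ dz
Collecting like 3-forms: d(omega) = (x - 2*y) dx ∧ dy ∧ dz.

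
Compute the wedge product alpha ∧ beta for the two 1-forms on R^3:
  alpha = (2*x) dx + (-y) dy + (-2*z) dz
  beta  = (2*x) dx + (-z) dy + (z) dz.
alpha ∧ beta = (2*x*(y - z)) dx ∧ dy + (6*x*z) dx ∧ dz + (-z*(y + 2*z)) dy ∧ dz

Distribute the wedge, using dx_i ∧ dx_j = -dx_j ∧ dx_i and dx_i ∧ dx_i = 0. For each pair (i, j) with i < j, the coefficient of dx_i ∧ dx_j in alpha ∧ beta is (alpha_i * beta_j - alpha_j * beta_i). Collecting: alpha ∧ beta = (2*x*(y - z)) dx ∧ dy + (6*x*z) dx ∧ dz + (-z*(y + 2*z)) dy ∧ dz.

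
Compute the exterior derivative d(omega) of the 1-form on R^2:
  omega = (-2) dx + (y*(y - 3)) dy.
d(omega) = 0

For a 1-form omega = sum_i f_i dx_i, the exterior derivative is
  d(omega) = sum_{i < j} (∂f_j/∂x_i - ∂f_i/∂x_j) dx_i ∧ dx_j.

Assembling: d(omega) = 0.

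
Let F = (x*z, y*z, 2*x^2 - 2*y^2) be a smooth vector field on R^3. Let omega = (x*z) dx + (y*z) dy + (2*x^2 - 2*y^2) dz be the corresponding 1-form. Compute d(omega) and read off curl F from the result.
d(omega) = (-5*y) dy ∧ dz + (-3*x) dz ∧ dx + (0) dx ∧ dy; curl F = (-5*y, -3*x, 0)

d omega = sum_{i<j} (∂f_j/∂x_i - ∂f_i/∂x_j) dx_i ∧ dx_j. Under the identification (dy ∧ dz, dz ∧ dx, dx ∧ dy) ↔ (e_x, e_y, e_z), the coefficients are exactly the components of curl F. Compute:
  ∂R/∂y - ∂Q/∂z = (-4*y) - (y) = -5*y
  ∂P/∂z - ∂R/∂x = (x) - (4*x) = -3*x
  ∂Q/∂x - ∂P/∂y = (0) - (0) = 0.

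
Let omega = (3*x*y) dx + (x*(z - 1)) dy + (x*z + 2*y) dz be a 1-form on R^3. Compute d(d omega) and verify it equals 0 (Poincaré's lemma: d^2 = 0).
d(d omega) = 0

Step 1: d omega = sum_{i<j} (∂f_j/∂x_i - ∂f_i/∂x_j) dx_i ∧ dx_j:
  coeff of dx ∧ dy: -3*x + z - 1
  coeff of dx ∧ dz: z
  coeff of dy ∧ dz: 2 - x
Step 2: Apply d again to each 2-form coefficient. The only possible 3-form in R^3 is dx ∧ dy ∧ dz, with coefficient
  ∂(coeff of dy∧dz)/∂x - ∂(coeff of dx∧dz)/∂y + ∂(coeff of dx∧dy)/∂z
  = ∂/∂x (2 - x) - ∂/∂y (z) + ∂/∂z (-3*x + z - 1).
Each of these terms simplifies to sums of mixed partials that cancel in pairs. The result is 0 (by equality of mixed partials for smooth functions — Schwarz / Clairaut).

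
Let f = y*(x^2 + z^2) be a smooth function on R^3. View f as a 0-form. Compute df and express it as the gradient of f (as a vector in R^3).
df = (2*x*y) dx + (x^2 + z^2) dy + (2*y*z) dz; grad f = (2*x*y, x^2 + z^2, 2*y*z)

For a 0-form f, d f = (∂f/∂x) dx + (∂f/∂y) dy + (∂f/∂z) dz. The components of the vector representation are exactly the entries of grad f in Cartesian coordinates:
  ∂f/∂x = 2*x*y
  ∂f/∂y = x^2 + z^2
  ∂f/∂z = 2*y*z.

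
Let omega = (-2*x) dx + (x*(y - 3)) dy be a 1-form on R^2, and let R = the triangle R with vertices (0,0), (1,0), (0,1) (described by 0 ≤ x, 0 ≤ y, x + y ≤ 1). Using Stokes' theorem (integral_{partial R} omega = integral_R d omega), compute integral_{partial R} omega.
integral_(partial R) omega = -4/3

Stokes: integral_partial_R omega = integral_R d omega with d omega = (∂Q/∂x - ∂P/∂y) dx ∧ dy.
  ∂Q/∂x = y - 3
  ∂P/∂y = 0
  integrand = ∂Q/∂x - ∂P/∂y = y - 3.
Integrating over R: integral_0^1 integral_0^{1-x} (y - 3) dy dx = -4/3.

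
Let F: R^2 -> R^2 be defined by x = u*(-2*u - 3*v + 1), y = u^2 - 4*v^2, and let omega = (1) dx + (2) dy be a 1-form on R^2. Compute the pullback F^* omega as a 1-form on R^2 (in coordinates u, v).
F^* omega = (1 - 3*v) du + (-3*u - 16*v) dv

Using F^*(f dg) = (f ∘ F) d(g ∘ F), substitute each coordinate x_i by F_i(u, v) in f_i, and replace dx_i by d F_i = (∂F_i/∂u) du + (∂F_i/∂v) dv.
  For the x component: f_1(F) = 1; d F_1 = (-4*u - 3*v + 1) du + (-3*u) dv
  For the y component: f_2(F) = 2; d F_2 = (2*u) du + (-8*v) dv
Combining and collecting du, dv coefficients:
  coeff of du: 1 - 3*v
  coeff of dv: -3*u - 16*v
F^* omega = (1 - 3*v) du + (-3*u - 16*v) dv.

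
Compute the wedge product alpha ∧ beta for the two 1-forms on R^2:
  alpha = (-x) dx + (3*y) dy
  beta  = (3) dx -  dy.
alpha ∧ beta = (x - 9*y) dx ∧ dy

Distribute the wedge, using dx_i ∧ dx_j = -dx_j ∧ dx_i and dx_i ∧ dx_i = 0. For each pair (i, j) with i < j, the coefficient of dx_i ∧ dx_j in alpha ∧ beta is (alpha_i * beta_j - alpha_j * beta_i). Collecting: alpha ∧ beta = (x - 9*y) dx ∧ dy.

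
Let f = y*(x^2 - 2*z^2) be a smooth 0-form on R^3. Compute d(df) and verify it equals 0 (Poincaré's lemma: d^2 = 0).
d(df) = 0

Step 1: df = sum_i (∂f/∂x_i) dx_i = (2*x*y) dx + (x^2 - 2*z^2) dy + (-4*y*z) dz.
Step 2: Apply d again. Using the 1-form formula, the coefficient of dx ∧ dy in d(df) is ∂^2 f/∂x ∂y - ∂^2 f/∂y ∂x = (2*x) - (2*x) = 0 (equality of mixed partials for smooth f).
Similarly for dx ∧ dz and dy ∧ dz — all coefficients vanish. So d(df) = 0.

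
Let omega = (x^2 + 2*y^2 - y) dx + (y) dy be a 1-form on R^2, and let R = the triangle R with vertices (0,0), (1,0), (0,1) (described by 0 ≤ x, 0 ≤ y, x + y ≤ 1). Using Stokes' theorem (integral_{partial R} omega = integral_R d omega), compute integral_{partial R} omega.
integral_(partial R) omega = -1/6

Stokes: integral_partial_R omega = integral_R d omega with d omega = (∂Q/∂x - ∂P/∂y) dx ∧ dy.
  ∂Q/∂x = 0
  ∂P/∂y = 4*y - 1
  integrand = ∂Q/∂x - ∂P/∂y = 1 - 4*y.
Integrating over R: integral_0^1 integral_0^{1-x} (1 - 4*y) dy dx = -1/6.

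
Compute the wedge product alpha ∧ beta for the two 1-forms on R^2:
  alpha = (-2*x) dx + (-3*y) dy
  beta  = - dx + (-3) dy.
alpha ∧ beta = (6*x - 3*y) dx ∧ dy

Distribute the wedge, using dx_i ∧ dx_j = -dx_j ∧ dx_i and dx_i ∧ dx_i = 0. For each pair (i, j) with i < j, the coefficient of dx_i ∧ dx_j in alpha ∧ beta is (alpha_i * beta_j - alpha_j * beta_i). Collecting: alpha ∧ beta = (6*x - 3*y) dx ∧ dy.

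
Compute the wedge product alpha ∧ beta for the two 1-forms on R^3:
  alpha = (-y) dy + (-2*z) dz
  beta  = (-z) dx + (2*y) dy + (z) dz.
alpha ∧ beta = (-y*z) dx ∧ dy + (3*y*z) dy ∧ dz + (-2*z^2) dx ∧ dz

Distribute the wedge, using dx_i ∧ dx_j = -dx_j ∧ dx_i and dx_i ∧ dx_i = 0. For each pair (i, j) with i < j, the coefficient of dx_i ∧ dx_j in alpha ∧ beta is (alpha_i * beta_j - alpha_j * beta_i). Collecting: alpha ∧ beta = (-y*z) dx ∧ dy + (3*y*z) dy ∧ dz + (-2*z^2) dx ∧ dz.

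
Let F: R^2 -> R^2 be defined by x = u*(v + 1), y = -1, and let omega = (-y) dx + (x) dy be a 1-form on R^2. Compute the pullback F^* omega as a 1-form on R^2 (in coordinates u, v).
F^* omega = (v + 1) du + (u) dv

Using F^*(f dg) = (f ∘ F) d(g ∘ F), substitute each coordinate x_i by F_i(u, v) in f_i, and replace dx_i by d F_i = (∂F_i/∂u) du + (∂F_i/∂v) dv.
  For the x component: f_1(F) = 1; d F_1 = (v + 1) du + (u) dv
  For the y component: f_2(F) = u*(v + 1); d F_2 = (0) du + (0) dv
Combining and collecting du, dv coefficients:
  coeff of du: v + 1
  coeff of dv: u
F^* omega = (v + 1) du + (u) dv.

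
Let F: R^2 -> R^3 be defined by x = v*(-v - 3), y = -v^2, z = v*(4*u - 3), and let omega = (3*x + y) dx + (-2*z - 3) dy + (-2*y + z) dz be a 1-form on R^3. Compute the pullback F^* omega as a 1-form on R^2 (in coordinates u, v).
F^* omega = (v^2*(16*u + 8*v - 12)) du + (2*v*(8*u^2 + 12*u*v - 12*u + 4*v^2 + 6*v + 21)) dv

Using F^*(f dg) = (f ∘ F) d(g ∘ F), substitute each coordinate x_i by F_i(u, v) in f_i, and replace dx_i by d F_i = (∂F_i/∂u) du + (∂F_i/∂v) dv.
  For the x component: f_1(F) = v*(-4*v - 9); d F_1 = (0) du + (-2*v - 3) dv
  For the y component: f_2(F) = -8*u*v + 6*v - 3; d F_2 = (0) du + (-2*v) dv
  For the z component: f_3(F) = v*(4*u + 2*v - 3); d F_3 = (4*v) du + (4*u - 3) dv
Combining and collecting du, dv coefficients:
  coeff of du: v^2*(16*u + 8*v - 12)
  coeff of dv: 2*v*(8*u^2 + 12*u*v - 12*u + 4*v^2 + 6*v + 21)
F^* omega = (v^2*(16*u + 8*v - 12)) du + (2*v*(8*u^2 + 12*u*v - 12*u + 4*v^2 + 6*v + 21)) dv.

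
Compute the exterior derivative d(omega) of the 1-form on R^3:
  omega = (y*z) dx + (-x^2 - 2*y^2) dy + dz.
d(omega) = (-2*x - z) dx ∧ dy + (-y) dx ∧ dz

For a 1-form omega = sum_i f_i dx_i, the exterior derivative is
  d(omega) = sum_{i < j} (∂f_j/∂x_i - ∂f_i/∂x_j) dx_i ∧ dx_j.
  coefficient of dx ∧ dy: ∂f_2/∂x - ∂f_1/∂y = ∂(-x^2 - 2*y^2)/∂x - ∂(y*z)/∂y = -2*x - z
  coefficient of dx ∧ dz: ∂f_3/∂x - ∂f_1/∂z = ∂(1)/∂x - ∂(y*z)/∂z = -y
Assembling: d(omega) = (-2*x - z) dx ∧ dy + (-y) dx ∧ dz.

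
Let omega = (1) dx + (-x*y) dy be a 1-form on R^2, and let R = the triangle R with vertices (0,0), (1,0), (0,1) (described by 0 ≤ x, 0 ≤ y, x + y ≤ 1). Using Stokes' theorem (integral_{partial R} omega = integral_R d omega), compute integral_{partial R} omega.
integral_(partial R) omega = -1/6

Stokes: integral_partial_R omega = integral_R d omega with d omega = (∂Q/∂x - ∂P/∂y) dx ∧ dy.
  ∂Q/∂x = -y
  ∂P/∂y = 0
  integrand = ∂Q/∂x - ∂P/∂y = -y.
Integrating over R: integral_0^1 integral_0^{1-x} (-y) dy dx = -1/6.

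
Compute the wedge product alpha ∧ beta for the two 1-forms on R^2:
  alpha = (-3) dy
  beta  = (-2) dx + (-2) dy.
alpha ∧ beta = (-6) dx ∧ dy

Distribute the wedge, using dx_i ∧ dx_j = -dx_j ∧ dx_i and dx_i ∧ dx_i = 0. For each pair (i, j) with i < j, the coefficient of dx_i ∧ dx_j in alpha ∧ beta is (alpha_i * beta_j - alpha_j * beta_i). Collecting: alpha ∧ beta = (-6) dx ∧ dy.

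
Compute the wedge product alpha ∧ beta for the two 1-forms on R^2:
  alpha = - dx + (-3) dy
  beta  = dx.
alpha ∧ beta = (3) dx ∧ dy

Distribute the wedge, using dx_i ∧ dx_j = -dx_j ∧ dx_i and dx_i ∧ dx_i = 0. For each pair (i, j) with i < j, the coefficient of dx_i ∧ dx_j in alpha ∧ beta is (alpha_i * beta_j - alpha_j * beta_i). Collecting: alpha ∧ beta = (3) dx ∧ dy.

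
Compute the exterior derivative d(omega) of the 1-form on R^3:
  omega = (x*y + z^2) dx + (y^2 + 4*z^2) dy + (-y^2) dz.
d(omega) = (-x) dx ∧ dy + (-2*z) dx ∧ dz + (-2*y - 8*z) dy ∧ dz

For a 1-form omega = sum_i f_i dx_i, the exterior derivative is
  d(omega) = sum_{i < j} (∂f_j/∂x_i - ∂f_i/∂x_j) dx_i ∧ dx_j.
  coefficient of dx ∧ dy: ∂f_2/∂x - ∂f_1/∂y = ∂(y^2 + 4*z^2)/∂x - ∂(x*y + z^2)/∂y = -x
  coefficient of dx ∧ dz: ∂f_3/∂x - ∂f_1/∂z = ∂(-y^2)/∂x - ∂(x*y + z^2)/∂z = -2*z
  coefficient of dy ∧ dz: ∂f_3/∂y - ∂f_2/∂z = ∂(-y^2)/∂y - ∂(y^2 + 4*z^2)/∂z = -2*y - 8*z
Assembling: d(omega) = (-x) dx ∧ dy + (-2*z) dx ∧ dz + (-2*y - 8*z) dy ∧ dz.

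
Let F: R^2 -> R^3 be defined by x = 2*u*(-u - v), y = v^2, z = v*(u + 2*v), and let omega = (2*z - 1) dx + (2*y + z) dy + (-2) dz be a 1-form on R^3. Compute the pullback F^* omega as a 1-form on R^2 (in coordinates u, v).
F^* omega = (-8*u^2*v - 20*u*v^2 + 4*u - 8*v^3) du + (2*v*(-2*u^2 - 3*u*v + 4*v^2 - 4)) dv

Using F^*(f dg) = (f ∘ F) d(g ∘ F), substitute each coordinate x_i by F_i(u, v) in f_i, and replace dx_i by d F_i = (∂F_i/∂u) du + (∂F_i/∂v) dv.
  For the x component: f_1(F) = 2*u*v + 4*v^2 - 1; d F_1 = (-4*u - 2*v) du + (-2*u) dv
  For the y component: f_2(F) = v*(u + 4*v); d F_2 = (0) du + (2*v) dv
  For the z component: f_3(F) = -2; d F_3 = (v) du + (u + 4*v) dv
Combining and collecting du, dv coefficients:
  coeff of du: -8*u^2*v - 20*u*v^2 + 4*u - 8*v^3
  coeff of dv: 2*v*(-2*u^2 - 3*u*v + 4*v^2 - 4)
F^* omega = (-8*u^2*v - 20*u*v^2 + 4*u - 8*v^3) du + (2*v*(-2*u^2 - 3*u*v + 4*v^2 - 4)) dv.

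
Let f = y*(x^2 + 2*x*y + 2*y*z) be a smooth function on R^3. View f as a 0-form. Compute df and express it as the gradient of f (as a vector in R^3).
df = (2*y*(x + y)) dx + (x^2 + 4*x*y + 4*y*z) dy + (2*y^2) dz; grad f = (2*y*(x + y), x^2 + 4*x*y + 4*y*z, 2*y^2)

For a 0-form f, d f = (∂f/∂x) dx + (∂f/∂y) dy + (∂f/∂z) dz. The components of the vector representation are exactly the entries of grad f in Cartesian coordinates:
  ∂f/∂x = 2*y*(x + y)
  ∂f/∂y = x^2 + 4*x*y + 4*y*z
  ∂f/∂z = 2*y^2.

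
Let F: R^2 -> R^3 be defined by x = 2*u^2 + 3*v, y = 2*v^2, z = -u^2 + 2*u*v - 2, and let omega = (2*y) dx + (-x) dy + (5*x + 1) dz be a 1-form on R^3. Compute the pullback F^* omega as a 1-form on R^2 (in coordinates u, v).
F^* omega = (-20*u^3 + 20*u^2*v + 16*u*v^2 - 30*u*v - 2*u + 30*v^2 + 2*v) du + (2*u*(10*u^2 - 4*u*v + 15*v + 1)) dv

Using F^*(f dg) = (f ∘ F) d(g ∘ F), substitute each coordinate x_i by F_i(u, v) in f_i, and replace dx_i by d F_i = (∂F_i/∂u) du + (∂F_i/∂v) dv.
  For the x component: f_1(F) = 4*v^2; d F_1 = (4*u) du + (3) dv
  For the y component: f_2(F) = -2*u^2 - 3*v; d F_2 = (0) du + (4*v) dv
  For the z component: f_3(F) = 10*u^2 + 15*v + 1; d F_3 = (-2*u + 2*v) du + (2*u) dv
Combining and collecting du, dv coefficients:
  coeff of du: -20*u^3 + 20*u^2*v + 16*u*v^2 - 30*u*v - 2*u + 30*v^2 + 2*v
  coeff of dv: 2*u*(10*u^2 - 4*u*v + 15*v + 1)
F^* omega = (-20*u^3 + 20*u^2*v + 16*u*v^2 - 30*u*v - 2*u + 30*v^2 + 2*v) du + (2*u*(10*u^2 - 4*u*v + 15*v + 1)) dv.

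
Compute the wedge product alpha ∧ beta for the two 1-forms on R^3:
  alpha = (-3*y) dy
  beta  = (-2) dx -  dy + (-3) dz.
alpha ∧ beta = (-6*y) dx ∧ dy + (9*y) dy ∧ dz

Distribute the wedge, using dx_i ∧ dx_j = -dx_j ∧ dx_i and dx_i ∧ dx_i = 0. For each pair (i, j) with i < j, the coefficient of dx_i ∧ dx_j in alpha ∧ beta is (alpha_i * beta_j - alpha_j * beta_i). Collecting: alpha ∧ beta = (-6*y) dx ∧ dy + (9*y) dy ∧ dz.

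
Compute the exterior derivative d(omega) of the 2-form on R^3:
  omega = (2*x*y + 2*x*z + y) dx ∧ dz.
d(omega) = (-2*x - 1) dx ∧ dy ∧ dz

For a 2-form omega = sum_{i<j} g_{ij} dx_i ∧ dx_j, the exterior derivative is
  d(omega) = sum_{i<j} d(g_{ij}) ∧ dx_i ∧ dx_j = sum_{i<j, k} (∂g_{ij}/∂x_k) dx_k ∧ dx_i ∧ dx_j.
Expand each term, using dx_k ∧ dx_i ∧ dx_j = sgn(permutation) dx_{(a)} ∧ dx_{(b)} ∧ dx_{(c)} with (a < b < c) sorted:
  d(2*x*y + 2*x*z + y) includes (∂/∂y)(2*x*y + 2*x*z + y) dy = (2*x + 1) dy, which multiplied by dx ∧ dz gives (-2*x - 1) dx ∧ dy ∧ dz
Collecting like 3-forms: d(omega) = (-2*x - 1) dx ∧ dy ∧ dz.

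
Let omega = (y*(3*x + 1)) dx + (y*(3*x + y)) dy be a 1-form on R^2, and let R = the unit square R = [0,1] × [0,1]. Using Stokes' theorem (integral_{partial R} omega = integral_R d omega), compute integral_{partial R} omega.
integral_(partial R) omega = -1

Stokes: integral_partial_R omega = integral_R d omega with d omega = (∂Q/∂x - ∂P/∂y) dx ∧ dy.
  ∂Q/∂x = 3*y
  ∂P/∂y = 3*x + 1
  integrand = ∂Q/∂x - ∂P/∂y = -3*x + 3*y - 1.
Integrating over R: integral_0^1 integral_0^1 (-3*x + 3*y - 1) dx dy = -1.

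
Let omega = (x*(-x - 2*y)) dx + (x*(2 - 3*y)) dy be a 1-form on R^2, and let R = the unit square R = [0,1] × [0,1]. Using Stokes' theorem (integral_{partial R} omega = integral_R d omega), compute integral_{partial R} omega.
integral_(partial R) omega = 3/2

Stokes: integral_partial_R omega = integral_R d omega with d omega = (∂Q/∂x - ∂P/∂y) dx ∧ dy.
  ∂Q/∂x = 2 - 3*y
  ∂P/∂y = -2*x
  integrand = ∂Q/∂x - ∂P/∂y = 2*x - 3*y + 2.
Integrating over R: integral_0^1 integral_0^1 (2*x - 3*y + 2) dx dy = 3/2.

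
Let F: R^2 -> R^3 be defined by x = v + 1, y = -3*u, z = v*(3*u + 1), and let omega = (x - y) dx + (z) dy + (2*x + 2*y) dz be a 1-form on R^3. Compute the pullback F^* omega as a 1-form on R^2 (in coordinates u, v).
F^* omega = (3*v*(-9*u + 2*v + 1)) du + (-18*u^2 + 6*u*v + 3*u + 3*v + 3) dv

Using F^*(f dg) = (f ∘ F) d(g ∘ F), substitute each coordinate x_i by F_i(u, v) in f_i, and replace dx_i by d F_i = (∂F_i/∂u) du + (∂F_i/∂v) dv.
  For the x component: f_1(F) = 3*u + v + 1; d F_1 = (0) du + (1) dv
  For the y component: f_2(F) = v*(3*u + 1); d F_2 = (-3) du + (0) dv
  For the z component: f_3(F) = -6*u + 2*v + 2; d F_3 = (3*v) du + (3*u + 1) dv
Combining and collecting du, dv coefficients:
  coeff of du: 3*v*(-9*u + 2*v + 1)
  coeff of dv: -18*u^2 + 6*u*v + 3*u + 3*v + 3
F^* omega = (3*v*(-9*u + 2*v + 1)) du + (-18*u^2 + 6*u*v + 3*u + 3*v + 3) dv.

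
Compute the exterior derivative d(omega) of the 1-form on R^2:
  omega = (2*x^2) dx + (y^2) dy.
d(omega) = 0

For a 1-form omega = sum_i f_i dx_i, the exterior derivative is
  d(omega) = sum_{i < j} (∂f_j/∂x_i - ∂f_i/∂x_j) dx_i ∧ dx_j.

Assembling: d(omega) = 0.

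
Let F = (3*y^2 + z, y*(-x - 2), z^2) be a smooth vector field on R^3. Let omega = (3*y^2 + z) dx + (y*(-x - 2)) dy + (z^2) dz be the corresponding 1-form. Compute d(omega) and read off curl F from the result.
d(omega) = (0) dy ∧ dz + (1) dz ∧ dx + (-7*y) dx ∧ dy; curl F = (0, 1, -7*y)

d omega = sum_{i<j} (∂f_j/∂x_i - ∂f_i/∂x_j) dx_i ∧ dx_j. Under the identification (dy ∧ dz, dz ∧ dx, dx ∧ dy) ↔ (e_x, e_y, e_z), the coefficients are exactly the components of curl F. Compute:
  ∂R/∂y - ∂Q/∂z = (0) - (0) = 0
  ∂P/∂z - ∂R/∂x = (1) - (0) = 1
  ∂Q/∂x - ∂P/∂y = (-y) - (6*y) = -7*y.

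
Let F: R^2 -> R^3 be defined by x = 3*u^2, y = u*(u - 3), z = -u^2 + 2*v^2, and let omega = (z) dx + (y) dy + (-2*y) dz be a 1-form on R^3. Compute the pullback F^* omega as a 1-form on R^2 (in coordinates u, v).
F^* omega = (3*u*(-7*u + 4*v^2 + 3)) du + (8*u*v*(3 - u)) dv

Using F^*(f dg) = (f ∘ F) d(g ∘ F), substitute each coordinate x_i by F_i(u, v) in f_i, and replace dx_i by d F_i = (∂F_i/∂u) du + (∂F_i/∂v) dv.
  For the x component: f_1(F) = -u^2 + 2*v^2; d F_1 = (6*u) du + (0) dv
  For the y component: f_2(F) = u*(u - 3); d F_2 = (2*u - 3) du + (0) dv
  For the z component: f_3(F) = 2*u*(3 - u); d F_3 = (-2*u) du + (4*v) dv
Combining and collecting du, dv coefficients:
  coeff of du: 3*u*(-7*u + 4*v^2 + 3)
  coeff of dv: 8*u*v*(3 - u)
F^* omega = (3*u*(-7*u + 4*v^2 + 3)) du + (8*u*v*(3 - u)) dv.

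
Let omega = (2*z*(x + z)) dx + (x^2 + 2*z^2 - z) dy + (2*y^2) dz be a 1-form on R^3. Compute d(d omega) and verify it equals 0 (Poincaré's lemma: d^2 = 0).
d(d omega) = 0

Step 1: d omega = sum_{i<j} (∂f_j/∂x_i - ∂f_i/∂x_j) dx_i ∧ dx_j:
  coeff of dx ∧ dy: 2*x
  coeff of dx ∧ dz: -2*x - 4*z
  coeff of dy ∧ dz: 4*y - 4*z + 1
Step 2: Apply d again to each 2-form coefficient. The only possible 3-form in R^3 is dx ∧ dy ∧ dz, with coefficient
  ∂(coeff of dy∧dz)/∂x - ∂(coeff of dx∧dz)/∂y + ∂(coeff of dx∧dy)/∂z
  = ∂/∂x (4*y - 4*z + 1) - ∂/∂y (-2*x - 4*z) + ∂/∂z (2*x).
Each of these terms simplifies to sums of mixed partials that cancel in pairs. The result is 0 (by equality of mixed partials for smooth functions — Schwarz / Clairaut).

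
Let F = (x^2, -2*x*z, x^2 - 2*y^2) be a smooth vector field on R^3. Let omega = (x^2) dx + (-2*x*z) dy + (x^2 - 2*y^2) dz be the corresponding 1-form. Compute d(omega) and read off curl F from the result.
d(omega) = (2*x - 4*y) dy ∧ dz + (-2*x) dz ∧ dx + (-2*z) dx ∧ dy; curl F = (2*x - 4*y, -2*x, -2*z)

d omega = sum_{i<j} (∂f_j/∂x_i - ∂f_i/∂x_j) dx_i ∧ dx_j. Under the identification (dy ∧ dz, dz ∧ dx, dx ∧ dy) ↔ (e_x, e_y, e_z), the coefficients are exactly the components of curl F. Compute:
  ∂R/∂y - ∂Q/∂z = (-4*y) - (-2*x) = 2*x - 4*y
  ∂P/∂z - ∂R/∂x = (0) - (2*x) = -2*x
  ∂Q/∂x - ∂P/∂y = (-2*z) - (0) = -2*z.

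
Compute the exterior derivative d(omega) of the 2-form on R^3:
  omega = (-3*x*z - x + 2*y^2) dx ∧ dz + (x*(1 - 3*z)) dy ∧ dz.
d(omega) = (-4*y - 3*z + 1) dx ∧ dy ∧ dz

For a 2-form omega = sum_{i<j} g_{ij} dx_i ∧ dx_j, the exterior derivative is
  d(omega) = sum_{i<j} d(g_{ij}) ∧ dx_i ∧ dx_j = sum_{i<j, k} (∂g_{ij}/∂x_k) dx_k ∧ dx_i ∧ dx_j.
Expand each term, using dx_k ∧ dx_i ∧ dx_j = sgn(permutation) dx_{(a)} ∧ dx_{(b)} ∧ dx_{(c)} with (a < b < c) sorted:
  d(-3*x*z - x + 2*y^2) includes (∂/∂y)(-3*x*z - x + 2*y^2) dy = (4*y) dy, which multiplied by dx ∧ dz gives (-4*y) dx ∧ dy ∧ dz
  d(x*(1 - 3*z)) includes (∂/∂x)(x*(1 - 3*z)) dx = (1 - 3*z) dx, which multiplied by dy ∧ dz gives (1 - 3*z) dx ∧ dy ∧ dz
Collecting like 3-forms: d(omega) = (-4*y - 3*z + 1) dx ∧ dy ∧ dz.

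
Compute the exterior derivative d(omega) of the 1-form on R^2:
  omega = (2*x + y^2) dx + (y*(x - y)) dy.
d(omega) = (-y) dx ∧ dy

For a 1-form omega = sum_i f_i dx_i, the exterior derivative is
  d(omega) = sum_{i < j} (∂f_j/∂x_i - ∂f_i/∂x_j) dx_i ∧ dx_j.
  coefficient of dx ∧ dy: ∂f_2/∂x - ∂f_1/∂y = ∂(y*(x - y))/∂x - ∂(2*x + y^2)/∂y = -y
Assembling: d(omega) = (-y) dx ∧ dy.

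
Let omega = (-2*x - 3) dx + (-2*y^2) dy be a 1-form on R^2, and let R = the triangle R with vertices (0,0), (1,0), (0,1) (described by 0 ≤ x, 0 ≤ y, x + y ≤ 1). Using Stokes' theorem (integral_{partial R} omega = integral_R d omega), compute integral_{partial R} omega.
integral_(partial R) omega = 0

Stokes: integral_partial_R omega = integral_R d omega with d omega = (∂Q/∂x - ∂P/∂y) dx ∧ dy.
  ∂Q/∂x = 0
  ∂P/∂y = 0
  integrand = ∂Q/∂x - ∂P/∂y = 0.
Integrating over R: integral_0^1 integral_0^{1-x} (0) dy dx = 0.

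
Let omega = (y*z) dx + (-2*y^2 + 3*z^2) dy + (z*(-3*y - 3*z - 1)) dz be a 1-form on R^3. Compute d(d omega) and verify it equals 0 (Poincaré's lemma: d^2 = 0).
d(d omega) = 0

Step 1: d omega = sum_{i<j} (∂f_j/∂x_i - ∂f_i/∂x_j) dx_i ∧ dx_j:
  coeff of dx ∧ dy: -z
  coeff of dx ∧ dz: -y
  coeff of dy ∧ dz: -9*z
Step 2: Apply d again to each 2-form coefficient. The only possible 3-form in R^3 is dx ∧ dy ∧ dz, with coefficient
  ∂(coeff of dy∧dz)/∂x - ∂(coeff of dx∧dz)/∂y + ∂(coeff of dx∧dy)/∂z
  = ∂/∂x (-9*z) - ∂/∂y (-y) + ∂/∂z (-z).
Each of these terms simplifies to sums of mixed partials that cancel in pairs. The result is 0 (by equality of mixed partials for smooth functions — Schwarz / Clairaut).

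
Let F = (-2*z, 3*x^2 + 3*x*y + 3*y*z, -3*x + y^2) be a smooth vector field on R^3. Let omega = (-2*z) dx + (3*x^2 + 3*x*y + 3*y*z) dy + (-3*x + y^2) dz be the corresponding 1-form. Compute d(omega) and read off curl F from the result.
d(omega) = (-y) dy ∧ dz + (1) dz ∧ dx + (6*x + 3*y) dx ∧ dy; curl F = (-y, 1, 6*x + 3*y)

d omega = sum_{i<j} (∂f_j/∂x_i - ∂f_i/∂x_j) dx_i ∧ dx_j. Under the identification (dy ∧ dz, dz ∧ dx, dx ∧ dy) ↔ (e_x, e_y, e_z), the coefficients are exactly the components of curl F. Compute:
  ∂R/∂y - ∂Q/∂z = (2*y) - (3*y) = -y
  ∂P/∂z - ∂R/∂x = (-2) - (-3) = 1
  ∂Q/∂x - ∂P/∂y = (6*x + 3*y) - (0) = 6*x + 3*y.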